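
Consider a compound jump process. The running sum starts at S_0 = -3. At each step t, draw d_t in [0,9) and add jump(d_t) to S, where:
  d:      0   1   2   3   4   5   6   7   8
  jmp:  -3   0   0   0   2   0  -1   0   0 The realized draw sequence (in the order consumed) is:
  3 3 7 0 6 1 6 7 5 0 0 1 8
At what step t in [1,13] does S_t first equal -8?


t=0: S=-3, d=3, jump=0, S_1=-3
t=1: S=-3, d=3, jump=0, S_2=-3
t=2: S=-3, d=7, jump=0, S_3=-3
t=3: S=-3, d=0, jump=-3, S_4=-6
t=4: S=-6, d=6, jump=-1, S_5=-7
t=5: S=-7, d=1, jump=0, S_6=-7
t=6: S=-7, d=6, jump=-1, S_7=-8
t=7: S=-8, d=7, jump=0, S_8=-8
t=8: S=-8, d=5, jump=0, S_9=-8
t=9: S=-8, d=0, jump=-3, S_10=-11
t=10: S=-11, d=0, jump=-3, S_11=-14
t=11: S=-14, d=1, jump=0, S_12=-14
t=12: S=-14, d=8, jump=0, S_13=-14

7


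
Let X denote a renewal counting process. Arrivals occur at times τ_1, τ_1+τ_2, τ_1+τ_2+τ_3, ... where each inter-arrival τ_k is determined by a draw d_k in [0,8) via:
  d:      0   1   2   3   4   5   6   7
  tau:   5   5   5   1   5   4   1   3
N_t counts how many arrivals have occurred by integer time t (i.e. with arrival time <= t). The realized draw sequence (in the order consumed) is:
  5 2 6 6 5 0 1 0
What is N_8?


draw d_1=5: τ_1=4, arrival time A_1=4
draw d_2=2: τ_2=5, arrival time A_2=9
draw d_3=6: τ_3=1, arrival time A_3=10
draw d_4=6: τ_4=1, arrival time A_4=11
draw d_5=5: τ_5=4, arrival time A_5=15
draw d_6=0: τ_6=5, arrival time A_6=20
draw d_7=1: τ_7=5, arrival time A_7=25
draw d_8=0: τ_8=5, arrival time A_8=30
N_t over t=0..8: 0:0 1:0 2:0 3:0 4:1 5:1 6:1 7:1 8:1

1


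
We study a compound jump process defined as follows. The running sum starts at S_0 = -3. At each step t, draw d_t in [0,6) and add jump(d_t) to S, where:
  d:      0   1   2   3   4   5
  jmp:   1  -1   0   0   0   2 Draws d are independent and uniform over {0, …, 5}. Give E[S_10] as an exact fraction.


1/3

Outcome values over d=0..5: [1, -1, 0, 0, 0, 2]
Σy = 2, Σy² = 6, M = 6
μ = 2/6 = 1/3,  σ² = 6/6 − (1/3)² = 8/9
E[S_10] = -3 + 10·(1/3) = 1/3


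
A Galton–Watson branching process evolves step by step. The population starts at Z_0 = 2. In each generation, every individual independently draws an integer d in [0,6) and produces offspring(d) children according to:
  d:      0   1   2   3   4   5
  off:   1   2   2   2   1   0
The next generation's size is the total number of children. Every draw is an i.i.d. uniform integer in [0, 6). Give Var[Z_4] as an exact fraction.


112000/6561

Outcome values over d=0..5: [1, 2, 2, 2, 1, 0]
Σy = 8, Σy² = 14, M = 6
μ = 8/6 = 4/3,  σ² = 14/6 − (4/3)² = 5/9
V_0 = 0, E_0 = 2
V_1 = 5/9·E_0 + (4/3)²·V_0 = 10/9;  E_1 = 8/3
V_2 = 5/9·E_1 + (4/3)²·V_1 = 280/81;  E_2 = 32/9
V_3 = 5/9·E_2 + (4/3)²·V_2 = 5920/729;  E_3 = 128/27
V_4 = 5/9·E_3 + (4/3)²·V_3 = 112000/6561;  E_4 = 512/81


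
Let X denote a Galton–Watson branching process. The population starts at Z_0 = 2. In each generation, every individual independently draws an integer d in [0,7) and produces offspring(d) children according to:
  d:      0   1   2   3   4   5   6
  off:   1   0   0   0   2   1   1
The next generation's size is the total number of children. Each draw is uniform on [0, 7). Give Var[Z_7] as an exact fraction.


279531750000/678223072849

Outcome values over d=0..6: [1, 0, 0, 0, 2, 1, 1]
Σy = 5, Σy² = 7, M = 7
μ = 5/7 = 5/7,  σ² = 7/7 − (5/7)² = 24/49
V_0 = 0, E_0 = 2
V_1 = 24/49·E_0 + (5/7)²·V_0 = 48/49;  E_1 = 10/7
V_2 = 24/49·E_1 + (5/7)²·V_1 = 2880/2401;  E_2 = 50/49
V_3 = 24/49·E_2 + (5/7)²·V_2 = 130800/117649;  E_3 = 250/343
V_4 = 24/49·E_3 + (5/7)²·V_3 = 5328000/5764801;  E_4 = 1250/2401
V_5 = 24/49·E_4 + (5/7)²·V_4 = 205230000/282475249;  E_5 = 6250/16807
V_6 = 24/49·E_5 + (5/7)²·V_5 = 7651800000/13841287201;  E_6 = 31250/117649
V_7 = 24/49·E_6 + (5/7)²·V_6 = 279531750000/678223072849;  E_7 = 156250/823543


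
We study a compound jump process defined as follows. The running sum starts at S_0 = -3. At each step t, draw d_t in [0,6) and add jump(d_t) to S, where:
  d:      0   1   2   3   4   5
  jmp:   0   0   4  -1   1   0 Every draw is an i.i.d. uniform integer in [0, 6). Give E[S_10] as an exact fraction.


11/3

Outcome values over d=0..5: [0, 0, 4, -1, 1, 0]
Σy = 4, Σy² = 18, M = 6
μ = 4/6 = 2/3,  σ² = 18/6 − (2/3)² = 23/9
E[S_10] = -3 + 10·(2/3) = 11/3


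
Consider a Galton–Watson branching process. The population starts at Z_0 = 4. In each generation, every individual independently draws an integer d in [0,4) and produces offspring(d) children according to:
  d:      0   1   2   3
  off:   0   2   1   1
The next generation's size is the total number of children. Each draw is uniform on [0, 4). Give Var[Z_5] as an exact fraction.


Outcome values over d=0..3: [0, 2, 1, 1]
Σy = 4, Σy² = 6, M = 4
μ = 4/4 = 1,  σ² = 6/4 − (1)² = 1/2
V_0 = 0, E_0 = 4
V_1 = 1/2·E_0 + (1)²·V_0 = 2;  E_1 = 4
V_2 = 1/2·E_1 + (1)²·V_1 = 4;  E_2 = 4
V_3 = 1/2·E_2 + (1)²·V_2 = 6;  E_3 = 4
V_4 = 1/2·E_3 + (1)²·V_3 = 8;  E_4 = 4
V_5 = 1/2·E_4 + (1)²·V_4 = 10;  E_5 = 4

10


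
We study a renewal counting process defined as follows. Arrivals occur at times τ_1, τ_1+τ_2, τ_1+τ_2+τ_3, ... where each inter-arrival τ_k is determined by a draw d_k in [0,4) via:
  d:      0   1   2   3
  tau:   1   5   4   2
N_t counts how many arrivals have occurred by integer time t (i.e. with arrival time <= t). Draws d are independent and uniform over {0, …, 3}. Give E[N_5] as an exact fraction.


Inter-arrival values over d=0..3: [1, 5, 4, 2]
Each d has probability 1/4, so the pmf of τ is: f(1) = 1/4, f(2) = 1/4, f(4) = 1/4, f(5) = 1/4
Renewal equation for m(n) = E[N_n]: condition on τ_1 = k (if k <= n, one arrival plus a fresh copy on the remaining n−k steps): m(n) = F(n) + Σ_{k<=n} f(k)·m(n−k), where F(n) = P(τ <= n) and m(0) = 0
m(1) = F(1) = 1/4
m(2) = F(2) + f(1)·m(1) = 1/2 + 1/4·1/4 = 9/16
m(3) = F(3) + f(1)·m(2) + f(2)·m(1) = 1/2 + 1/4·9/16 + 1/4·1/4 = 45/64
m(4) = F(4) + f(1)·m(3) + f(2)·m(2) = 3/4 + 1/4·45/64 + 1/4·9/16 = 273/256
m(5) = F(5) + f(1)·m(4) + f(2)·m(3) + f(4)·m(1) = 1 + 1/4·273/256 + 1/4·45/64 + 1/4·1/4 = 1541/1024
E[N_5] = m(5) = 1541/1024

1541/1024


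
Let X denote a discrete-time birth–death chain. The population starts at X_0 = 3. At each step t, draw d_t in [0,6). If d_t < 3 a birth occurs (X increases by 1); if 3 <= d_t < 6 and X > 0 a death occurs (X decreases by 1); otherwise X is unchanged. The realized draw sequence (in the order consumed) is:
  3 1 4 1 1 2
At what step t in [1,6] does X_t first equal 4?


5

t=0: X=3, d=3 → death, X_1=2
t=1: X=2, d=1 → birth, X_2=3
t=2: X=3, d=4 → death, X_3=2
t=3: X=2, d=1 → birth, X_4=3
t=4: X=3, d=1 → birth, X_5=4
t=5: X=4, d=2 → birth, X_6=5


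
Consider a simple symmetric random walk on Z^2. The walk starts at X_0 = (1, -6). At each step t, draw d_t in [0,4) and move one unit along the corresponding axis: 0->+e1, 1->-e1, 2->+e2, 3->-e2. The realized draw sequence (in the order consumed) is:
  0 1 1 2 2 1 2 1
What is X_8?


t=0: X=(1, -6), d=0 → +e1, X_1=(2, -6)
t=1: X=(2, -6), d=1 → -e1, X_2=(1, -6)
t=2: X=(1, -6), d=1 → -e1, X_3=(0, -6)
t=3: X=(0, -6), d=2 → +e2, X_4=(0, -5)
t=4: X=(0, -5), d=2 → +e2, X_5=(0, -4)
t=5: X=(0, -4), d=1 → -e1, X_6=(-1, -4)
t=6: X=(-1, -4), d=2 → +e2, X_7=(-1, -3)
t=7: X=(-1, -3), d=1 → -e1, X_8=(-2, -3)

(-2, -3)


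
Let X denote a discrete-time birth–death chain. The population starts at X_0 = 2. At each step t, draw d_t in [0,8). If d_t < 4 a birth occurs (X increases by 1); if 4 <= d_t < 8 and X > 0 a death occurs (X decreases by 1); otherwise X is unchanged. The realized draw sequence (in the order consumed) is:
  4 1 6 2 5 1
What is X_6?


2

t=0: X=2, d=4 → death, X_1=1
t=1: X=1, d=1 → birth, X_2=2
t=2: X=2, d=6 → death, X_3=1
t=3: X=1, d=2 → birth, X_4=2
t=4: X=2, d=5 → death, X_5=1
t=5: X=1, d=1 → birth, X_6=2


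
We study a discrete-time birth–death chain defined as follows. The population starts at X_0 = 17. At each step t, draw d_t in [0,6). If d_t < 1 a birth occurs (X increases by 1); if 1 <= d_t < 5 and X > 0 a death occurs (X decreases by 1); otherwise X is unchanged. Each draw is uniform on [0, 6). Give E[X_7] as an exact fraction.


27/2

X can drop by at most 1 per step and X_0 = 17 > T = 7, so X_t >= 17 − t >= 10 > 0 for every t <= 7: the floor at 0 (the 'and X > 0' condition) never binds. Hence X_7 = X_0 + Σ_{t<7} Y_t with i.i.d. increments Y_t = y(d_t) ∈ {+1, −1, 0}.
Outcome values over d=0..5: [1, -1, -1, -1, -1, 0]
Σy = -3, Σy² = 5, M = 6
μ = -3/6 = -1/2,  σ² = 5/6 − (-1/2)² = 7/12
E[X_7] = 17 + 7·(-1/2) = 27/2


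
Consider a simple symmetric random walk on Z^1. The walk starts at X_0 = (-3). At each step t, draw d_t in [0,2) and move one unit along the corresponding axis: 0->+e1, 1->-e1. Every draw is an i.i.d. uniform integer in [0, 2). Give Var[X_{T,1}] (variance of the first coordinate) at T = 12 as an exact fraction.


12

Outcome values over d=0..1: [1, -1]
Σy = 0, Σy² = 2, M = 2
μ = 0/2 = 0,  σ² = 2/2 − (0)² = 1
Independent increments: Var[X_12] = 12·σ² = 12·(1) = 12


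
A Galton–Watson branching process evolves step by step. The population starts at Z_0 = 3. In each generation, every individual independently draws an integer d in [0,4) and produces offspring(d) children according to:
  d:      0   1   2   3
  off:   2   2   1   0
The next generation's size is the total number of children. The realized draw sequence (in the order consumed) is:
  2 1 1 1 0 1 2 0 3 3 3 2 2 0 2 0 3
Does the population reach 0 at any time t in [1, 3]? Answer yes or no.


gen 0: Z_0=3, draws=[2, 1, 1], offspring=[1, 2, 2], Z_1=5
gen 1: Z_1=5, draws=[1, 0, 1, 2, 0], offspring=[2, 2, 2, 1, 2], Z_2=9
gen 2: Z_2=9, draws=[3, 3, 3, 2, 2, 0, 2, 0, 3], offspring=[0, 0, 0, 1, 1, 2, 1, 2, 0], Z_3=7

no


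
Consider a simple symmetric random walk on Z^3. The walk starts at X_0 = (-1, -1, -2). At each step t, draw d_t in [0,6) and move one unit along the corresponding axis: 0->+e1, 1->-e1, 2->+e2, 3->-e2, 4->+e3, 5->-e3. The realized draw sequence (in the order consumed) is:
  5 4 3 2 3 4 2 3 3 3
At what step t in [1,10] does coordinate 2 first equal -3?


9

t=0: X=(-1, -1, -2), d=5 → -e3, X_1=(-1, -1, -3)
t=1: X=(-1, -1, -3), d=4 → +e3, X_2=(-1, -1, -2)
t=2: X=(-1, -1, -2), d=3 → -e2, X_3=(-1, -2, -2)
t=3: X=(-1, -2, -2), d=2 → +e2, X_4=(-1, -1, -2)
t=4: X=(-1, -1, -2), d=3 → -e2, X_5=(-1, -2, -2)
t=5: X=(-1, -2, -2), d=4 → +e3, X_6=(-1, -2, -1)
t=6: X=(-1, -2, -1), d=2 → +e2, X_7=(-1, -1, -1)
t=7: X=(-1, -1, -1), d=3 → -e2, X_8=(-1, -2, -1)
t=8: X=(-1, -2, -1), d=3 → -e2, X_9=(-1, -3, -1)
t=9: X=(-1, -3, -1), d=3 → -e2, X_10=(-1, -4, -1)


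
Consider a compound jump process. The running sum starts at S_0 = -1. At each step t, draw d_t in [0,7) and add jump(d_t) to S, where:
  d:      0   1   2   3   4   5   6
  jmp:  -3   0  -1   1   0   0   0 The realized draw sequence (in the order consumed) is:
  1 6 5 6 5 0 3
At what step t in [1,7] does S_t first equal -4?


6

t=0: S=-1, d=1, jump=0, S_1=-1
t=1: S=-1, d=6, jump=0, S_2=-1
t=2: S=-1, d=5, jump=0, S_3=-1
t=3: S=-1, d=6, jump=0, S_4=-1
t=4: S=-1, d=5, jump=0, S_5=-1
t=5: S=-1, d=0, jump=-3, S_6=-4
t=6: S=-4, d=3, jump=1, S_7=-3


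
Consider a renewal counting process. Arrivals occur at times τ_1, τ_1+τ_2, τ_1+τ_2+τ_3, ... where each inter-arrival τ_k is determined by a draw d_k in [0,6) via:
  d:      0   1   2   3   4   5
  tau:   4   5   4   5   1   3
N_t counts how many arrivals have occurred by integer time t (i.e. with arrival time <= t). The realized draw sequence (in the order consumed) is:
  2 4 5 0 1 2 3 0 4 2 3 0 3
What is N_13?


4

draw d_1=2: τ_1=4, arrival time A_1=4
draw d_2=4: τ_2=1, arrival time A_2=5
draw d_3=5: τ_3=3, arrival time A_3=8
draw d_4=0: τ_4=4, arrival time A_4=12
draw d_5=1: τ_5=5, arrival time A_5=17
draw d_6=2: τ_6=4, arrival time A_6=21
draw d_7=3: τ_7=5, arrival time A_7=26
draw d_8=0: τ_8=4, arrival time A_8=30
draw d_9=4: τ_9=1, arrival time A_9=31
draw d_10=2: τ_10=4, arrival time A_10=35
draw d_11=3: τ_11=5, arrival time A_11=40
draw d_12=0: τ_12=4, arrival time A_12=44
draw d_13=3: τ_13=5, arrival time A_13=49
N_t over t=0..13: 0:0 1:0 2:0 3:0 4:1 5:2 6:2 7:2 8:3 9:3 10:3 11:3 12:4 13:4


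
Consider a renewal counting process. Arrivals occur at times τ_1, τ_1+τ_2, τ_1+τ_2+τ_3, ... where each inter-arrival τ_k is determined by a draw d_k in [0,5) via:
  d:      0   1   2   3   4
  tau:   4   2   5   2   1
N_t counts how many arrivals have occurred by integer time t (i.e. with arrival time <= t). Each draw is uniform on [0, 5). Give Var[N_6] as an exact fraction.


179660714/244140625

Inter-arrival values over d=0..4: [4, 2, 5, 2, 1]
Each d has probability 1/5, so the pmf of τ is: f(1) = 1/5, f(2) = 2/5, f(4) = 1/5, f(5) = 1/5
Let p_n(j) = P(N_n = j), with p_0 = [1]. Condition on τ_1: p_n(0) = P(τ > n), and for j >= 1, p_n(j) = Σ_{k<=n} f(k)·p_{n−k}(j−1)
p_1 = [4/5, 1/5]  (j = 0..1)
p_2 = [2/5, 14/25, 1/25]  (j = 0..2)
p_3 = [2/5, 2/5, 24/125, 1/125]  (j = 0..3)
p_4 = [1/5, 11/25, 38/125, 34/625, 1/625]  (j = 0..4)
p_5 = [0, 14/25, 36/125, 86/625, 44/3125, 1/3125]  (j = 0..5)
p_6 = [0, 8/25, 11/25, 117/625, 154/3125, 54/15625, 1/15625]  (j = 0..6)
E[N_6] = Σ j·p_6(j) = 30881/15625;  E[N_6²] = Σ j²·p_6(j) = 72531/15625
Var[N_6] = 72531/15625 − (30881/15625)² = 179660714/244140625


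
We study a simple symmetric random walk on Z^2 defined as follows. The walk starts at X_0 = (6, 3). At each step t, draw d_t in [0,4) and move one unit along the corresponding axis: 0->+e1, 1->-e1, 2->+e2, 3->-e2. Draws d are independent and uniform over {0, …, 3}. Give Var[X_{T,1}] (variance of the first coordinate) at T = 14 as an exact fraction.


Outcome values over d=0..3: [1, -1, 0, 0]
Σy = 0, Σy² = 2, M = 4
μ = 0/4 = 0,  σ² = 2/4 − (0)² = 1/2
Independent increments: Var[X_14] = 14·σ² = 14·(1/2) = 7

7


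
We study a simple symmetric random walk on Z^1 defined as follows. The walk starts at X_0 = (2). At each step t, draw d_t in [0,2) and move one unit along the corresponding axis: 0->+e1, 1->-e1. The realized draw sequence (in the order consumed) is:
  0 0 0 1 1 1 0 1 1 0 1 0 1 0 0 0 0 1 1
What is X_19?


t=0: X=(2), d=0 → +e1, X_1=(3)
t=1: X=(3), d=0 → +e1, X_2=(4)
t=2: X=(4), d=0 → +e1, X_3=(5)
t=3: X=(5), d=1 → -e1, X_4=(4)
t=4: X=(4), d=1 → -e1, X_5=(3)
t=5: X=(3), d=1 → -e1, X_6=(2)
t=6: X=(2), d=0 → +e1, X_7=(3)
t=7: X=(3), d=1 → -e1, X_8=(2)
t=8: X=(2), d=1 → -e1, X_9=(1)
t=9: X=(1), d=0 → +e1, X_10=(2)
t=10: X=(2), d=1 → -e1, X_11=(1)
t=11: X=(1), d=0 → +e1, X_12=(2)
t=12: X=(2), d=1 → -e1, X_13=(1)
t=13: X=(1), d=0 → +e1, X_14=(2)
t=14: X=(2), d=0 → +e1, X_15=(3)
t=15: X=(3), d=0 → +e1, X_16=(4)
t=16: X=(4), d=0 → +e1, X_17=(5)
t=17: X=(5), d=1 → -e1, X_18=(4)
t=18: X=(4), d=1 → -e1, X_19=(3)

(3)


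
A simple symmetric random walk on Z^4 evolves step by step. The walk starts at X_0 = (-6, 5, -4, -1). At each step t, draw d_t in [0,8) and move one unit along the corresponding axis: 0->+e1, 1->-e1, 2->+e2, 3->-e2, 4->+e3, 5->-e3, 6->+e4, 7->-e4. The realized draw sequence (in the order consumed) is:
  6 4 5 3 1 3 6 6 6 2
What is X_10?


(-7, 4, -4, 3)

t=0: X=(-6, 5, -4, -1), d=6 → +e4, X_1=(-6, 5, -4, 0)
t=1: X=(-6, 5, -4, 0), d=4 → +e3, X_2=(-6, 5, -3, 0)
t=2: X=(-6, 5, -3, 0), d=5 → -e3, X_3=(-6, 5, -4, 0)
t=3: X=(-6, 5, -4, 0), d=3 → -e2, X_4=(-6, 4, -4, 0)
t=4: X=(-6, 4, -4, 0), d=1 → -e1, X_5=(-7, 4, -4, 0)
t=5: X=(-7, 4, -4, 0), d=3 → -e2, X_6=(-7, 3, -4, 0)
t=6: X=(-7, 3, -4, 0), d=6 → +e4, X_7=(-7, 3, -4, 1)
t=7: X=(-7, 3, -4, 1), d=6 → +e4, X_8=(-7, 3, -4, 2)
t=8: X=(-7, 3, -4, 2), d=6 → +e4, X_9=(-7, 3, -4, 3)
t=9: X=(-7, 3, -4, 3), d=2 → +e2, X_10=(-7, 4, -4, 3)


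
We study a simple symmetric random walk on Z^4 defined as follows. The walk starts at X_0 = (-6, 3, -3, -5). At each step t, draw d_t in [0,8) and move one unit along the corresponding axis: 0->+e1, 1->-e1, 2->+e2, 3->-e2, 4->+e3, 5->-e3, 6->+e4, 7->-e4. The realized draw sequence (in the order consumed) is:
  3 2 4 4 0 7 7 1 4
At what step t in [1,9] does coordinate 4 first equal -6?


6

t=0: X=(-6, 3, -3, -5), d=3 → -e2, X_1=(-6, 2, -3, -5)
t=1: X=(-6, 2, -3, -5), d=2 → +e2, X_2=(-6, 3, -3, -5)
t=2: X=(-6, 3, -3, -5), d=4 → +e3, X_3=(-6, 3, -2, -5)
t=3: X=(-6, 3, -2, -5), d=4 → +e3, X_4=(-6, 3, -1, -5)
t=4: X=(-6, 3, -1, -5), d=0 → +e1, X_5=(-5, 3, -1, -5)
t=5: X=(-5, 3, -1, -5), d=7 → -e4, X_6=(-5, 3, -1, -6)
t=6: X=(-5, 3, -1, -6), d=7 → -e4, X_7=(-5, 3, -1, -7)
t=7: X=(-5, 3, -1, -7), d=1 → -e1, X_8=(-6, 3, -1, -7)
t=8: X=(-6, 3, -1, -7), d=4 → +e3, X_9=(-6, 3, 0, -7)


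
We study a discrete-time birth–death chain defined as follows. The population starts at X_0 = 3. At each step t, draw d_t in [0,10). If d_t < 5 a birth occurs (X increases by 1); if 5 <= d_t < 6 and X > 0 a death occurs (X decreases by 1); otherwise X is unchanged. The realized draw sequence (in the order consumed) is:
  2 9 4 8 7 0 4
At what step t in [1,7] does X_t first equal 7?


t=0: X=3, d=2 → birth, X_1=4
t=1: X=4, d=9 → hold, X_2=4
t=2: X=4, d=4 → birth, X_3=5
t=3: X=5, d=8 → hold, X_4=5
t=4: X=5, d=7 → hold, X_5=5
t=5: X=5, d=0 → birth, X_6=6
t=6: X=6, d=4 → birth, X_7=7

7


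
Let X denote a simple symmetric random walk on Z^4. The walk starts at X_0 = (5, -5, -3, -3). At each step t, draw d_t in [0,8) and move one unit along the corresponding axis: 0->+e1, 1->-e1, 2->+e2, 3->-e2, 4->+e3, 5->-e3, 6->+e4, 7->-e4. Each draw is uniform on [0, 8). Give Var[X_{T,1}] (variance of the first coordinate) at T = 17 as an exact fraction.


Outcome values over d=0..7: [1, -1, 0, 0, 0, 0, 0, 0]
Σy = 0, Σy² = 2, M = 8
μ = 0/8 = 0,  σ² = 2/8 − (0)² = 1/4
Independent increments: Var[X_17] = 17·σ² = 17·(1/4) = 17/4

17/4


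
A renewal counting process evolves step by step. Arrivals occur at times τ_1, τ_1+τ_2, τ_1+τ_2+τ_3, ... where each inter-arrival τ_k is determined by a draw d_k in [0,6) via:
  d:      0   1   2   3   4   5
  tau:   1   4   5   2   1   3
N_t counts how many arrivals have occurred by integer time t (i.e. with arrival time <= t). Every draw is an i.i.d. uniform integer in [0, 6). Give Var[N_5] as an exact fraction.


Inter-arrival values over d=0..5: [1, 4, 5, 2, 1, 3]
Each d has probability 1/6, so the pmf of τ is: f(1) = 1/3, f(2) = 1/6, f(3) = 1/6, f(4) = 1/6, f(5) = 1/6
Let p_n(j) = P(N_n = j), with p_0 = [1]. Condition on τ_1: p_n(0) = P(τ > n), and for j >= 1, p_n(j) = Σ_{k<=n} f(k)·p_{n−k}(j−1)
p_1 = [2/3, 1/3]  (j = 0..1)
p_2 = [1/2, 7/18, 1/9]  (j = 0..2)
p_3 = [1/3, 4/9, 5/27, 1/27]  (j = 0..3)
p_4 = [1/6, 17/36, 29/108, 13/162, 1/81]  (j = 0..4)
p_5 = [0, 17/36, 19/54, 5/36, 8/243, 1/243]  (j = 0..5)
E[N_5] = Σ j·p_5(j) = 424/243;  E[N_5²] = Σ j²·p_5(j) = 203/54
Var[N_5] = 203/54 − (424/243)² = 84409/118098

84409/118098


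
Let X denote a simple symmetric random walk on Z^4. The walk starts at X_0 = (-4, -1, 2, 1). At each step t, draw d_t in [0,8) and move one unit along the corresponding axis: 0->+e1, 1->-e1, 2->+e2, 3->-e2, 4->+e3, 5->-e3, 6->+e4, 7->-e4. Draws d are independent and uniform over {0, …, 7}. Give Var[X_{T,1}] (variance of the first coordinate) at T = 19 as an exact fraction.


Outcome values over d=0..7: [1, -1, 0, 0, 0, 0, 0, 0]
Σy = 0, Σy² = 2, M = 8
μ = 0/8 = 0,  σ² = 2/8 − (0)² = 1/4
Independent increments: Var[X_19] = 19·σ² = 19·(1/4) = 19/4

19/4


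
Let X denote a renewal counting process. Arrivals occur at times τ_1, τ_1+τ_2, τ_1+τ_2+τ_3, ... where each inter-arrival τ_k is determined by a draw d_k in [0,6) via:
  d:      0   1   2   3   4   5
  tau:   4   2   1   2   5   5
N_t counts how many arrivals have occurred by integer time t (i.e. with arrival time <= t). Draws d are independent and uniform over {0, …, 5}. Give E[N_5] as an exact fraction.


10891/7776

Inter-arrival values over d=0..5: [4, 2, 1, 2, 5, 5]
Each d has probability 1/6, so the pmf of τ is: f(1) = 1/6, f(2) = 1/3, f(4) = 1/6, f(5) = 1/3
Renewal equation for m(n) = E[N_n]: condition on τ_1 = k (if k <= n, one arrival plus a fresh copy on the remaining n−k steps): m(n) = F(n) + Σ_{k<=n} f(k)·m(n−k), where F(n) = P(τ <= n) and m(0) = 0
m(1) = F(1) = 1/6
m(2) = F(2) + f(1)·m(1) = 1/2 + 1/6·1/6 = 19/36
m(3) = F(3) + f(1)·m(2) + f(2)·m(1) = 1/2 + 1/6·19/36 + 1/3·1/6 = 139/216
m(4) = F(4) + f(1)·m(3) + f(2)·m(2) = 2/3 + 1/6·139/216 + 1/3·19/36 = 1231/1296
m(5) = F(5) + f(1)·m(4) + f(2)·m(3) + f(4)·m(1) = 1 + 1/6·1231/1296 + 1/3·139/216 + 1/6·1/6 = 10891/7776
E[N_5] = m(5) = 10891/7776


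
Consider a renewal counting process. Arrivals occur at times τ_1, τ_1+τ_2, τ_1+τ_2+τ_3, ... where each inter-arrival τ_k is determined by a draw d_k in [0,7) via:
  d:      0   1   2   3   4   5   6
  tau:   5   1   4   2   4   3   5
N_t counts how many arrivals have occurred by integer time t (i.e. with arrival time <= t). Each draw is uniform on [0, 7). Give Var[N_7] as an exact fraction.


363723828376/678223072849

Inter-arrival values over d=0..6: [5, 1, 4, 2, 4, 3, 5]
Each d has probability 1/7, so the pmf of τ is: f(1) = 1/7, f(2) = 1/7, f(3) = 1/7, f(4) = 2/7, f(5) = 2/7
Let p_n(j) = P(N_n = j), with p_0 = [1]. Condition on τ_1: p_n(0) = P(τ > n), and for j >= 1, p_n(j) = Σ_{k<=n} f(k)·p_{n−k}(j−1)
p_1 = [6/7, 1/7]  (j = 0..1)
p_2 = [5/7, 13/49, 1/49]  (j = 0..2)
p_3 = [4/7, 18/49, 20/343, 1/343]  (j = 0..3)
p_4 = [2/7, 29/49, 38/343, 27/2401, 1/2401]  (j = 0..4)
p_5 = [0, 37/49, 74/343, 65/2401, 34/16807, 1/16807]  (j = 0..5)
p_6 = [0, 4/7, 124/343, 146/2401, 99/16807, 41/117649, 1/117649]  (j = 0..6)
p_7 = [0, 20/49, 156/343, 290/2401, 36/2401, 20/16807, 48/823543, 1/823543]  (j = 0..7)
E[N_7] = Σ j·p_7(j) = 1438249/823543;  E[N_7²] = Σ j²·p_7(j) = 2953439/823543
Var[N_7] = 2953439/823543 − (1438249/823543)² = 363723828376/678223072849


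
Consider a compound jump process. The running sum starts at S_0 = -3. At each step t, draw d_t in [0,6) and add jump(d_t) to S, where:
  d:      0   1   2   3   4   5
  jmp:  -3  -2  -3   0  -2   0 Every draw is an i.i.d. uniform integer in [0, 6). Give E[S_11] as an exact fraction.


-64/3

Outcome values over d=0..5: [-3, -2, -3, 0, -2, 0]
Σy = -10, Σy² = 26, M = 6
μ = -10/6 = -5/3,  σ² = 26/6 − (-5/3)² = 14/9
E[S_11] = -3 + 11·(-5/3) = -64/3


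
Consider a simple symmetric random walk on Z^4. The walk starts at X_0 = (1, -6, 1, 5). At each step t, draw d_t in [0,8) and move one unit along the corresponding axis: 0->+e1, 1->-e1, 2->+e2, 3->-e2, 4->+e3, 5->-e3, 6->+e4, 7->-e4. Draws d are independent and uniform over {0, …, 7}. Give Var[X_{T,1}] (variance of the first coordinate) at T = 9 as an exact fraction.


Outcome values over d=0..7: [1, -1, 0, 0, 0, 0, 0, 0]
Σy = 0, Σy² = 2, M = 8
μ = 0/8 = 0,  σ² = 2/8 − (0)² = 1/4
Independent increments: Var[X_9] = 9·σ² = 9·(1/4) = 9/4

9/4


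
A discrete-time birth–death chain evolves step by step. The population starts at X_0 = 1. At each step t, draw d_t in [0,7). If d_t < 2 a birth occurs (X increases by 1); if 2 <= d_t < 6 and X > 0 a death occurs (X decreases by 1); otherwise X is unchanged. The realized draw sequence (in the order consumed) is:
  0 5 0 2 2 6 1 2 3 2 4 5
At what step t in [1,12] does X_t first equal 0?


t=0: X=1, d=0 → birth, X_1=2
t=1: X=2, d=5 → death, X_2=1
t=2: X=1, d=0 → birth, X_3=2
t=3: X=2, d=2 → death, X_4=1
t=4: X=1, d=2 → death, X_5=0
t=5: X=0, d=6 → hold, X_6=0
t=6: X=0, d=1 → birth, X_7=1
t=7: X=1, d=2 → death, X_8=0
t=8: X=0, d=3 → hold, X_9=0
t=9: X=0, d=2 → hold, X_10=0
t=10: X=0, d=4 → hold, X_11=0
t=11: X=0, d=5 → hold, X_12=0

5


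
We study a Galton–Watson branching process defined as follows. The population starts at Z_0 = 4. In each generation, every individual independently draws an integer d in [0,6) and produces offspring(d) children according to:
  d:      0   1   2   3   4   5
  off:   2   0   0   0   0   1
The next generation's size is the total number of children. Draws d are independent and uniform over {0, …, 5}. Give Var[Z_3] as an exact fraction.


Outcome values over d=0..5: [2, 0, 0, 0, 0, 1]
Σy = 3, Σy² = 5, M = 6
μ = 3/6 = 1/2,  σ² = 5/6 − (1/2)² = 7/12
V_0 = 0, E_0 = 4
V_1 = 7/12·E_0 + (1/2)²·V_0 = 7/3;  E_1 = 2
V_2 = 7/12·E_1 + (1/2)²·V_1 = 7/4;  E_2 = 1
V_3 = 7/12·E_2 + (1/2)²·V_2 = 49/48;  E_3 = 1/2

49/48


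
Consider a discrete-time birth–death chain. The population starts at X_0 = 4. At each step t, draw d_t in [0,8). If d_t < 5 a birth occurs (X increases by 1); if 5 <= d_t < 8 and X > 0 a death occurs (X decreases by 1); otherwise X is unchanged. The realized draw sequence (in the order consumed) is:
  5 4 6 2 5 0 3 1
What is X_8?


6

t=0: X=4, d=5 → death, X_1=3
t=1: X=3, d=4 → birth, X_2=4
t=2: X=4, d=6 → death, X_3=3
t=3: X=3, d=2 → birth, X_4=4
t=4: X=4, d=5 → death, X_5=3
t=5: X=3, d=0 → birth, X_6=4
t=6: X=4, d=3 → birth, X_7=5
t=7: X=5, d=1 → birth, X_8=6


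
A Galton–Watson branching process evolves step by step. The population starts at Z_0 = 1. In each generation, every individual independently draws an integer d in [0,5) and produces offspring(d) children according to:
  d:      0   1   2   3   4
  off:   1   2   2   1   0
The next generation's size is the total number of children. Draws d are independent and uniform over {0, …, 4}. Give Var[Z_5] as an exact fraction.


84387744/9765625

Outcome values over d=0..4: [1, 2, 2, 1, 0]
Σy = 6, Σy² = 10, M = 5
μ = 6/5 = 6/5,  σ² = 10/5 − (6/5)² = 14/25
V_0 = 0, E_0 = 1
V_1 = 14/25·E_0 + (6/5)²·V_0 = 14/25;  E_1 = 6/5
V_2 = 14/25·E_1 + (6/5)²·V_1 = 924/625;  E_2 = 36/25
V_3 = 14/25·E_2 + (6/5)²·V_2 = 45864/15625;  E_3 = 216/125
V_4 = 14/25·E_3 + (6/5)²·V_3 = 2029104/390625;  E_4 = 1296/625
V_5 = 14/25·E_4 + (6/5)²·V_4 = 84387744/9765625;  E_5 = 7776/3125


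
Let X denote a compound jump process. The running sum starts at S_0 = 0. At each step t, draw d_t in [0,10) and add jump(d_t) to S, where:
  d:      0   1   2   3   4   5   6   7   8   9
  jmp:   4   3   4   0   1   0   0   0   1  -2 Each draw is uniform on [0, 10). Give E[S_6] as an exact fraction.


33/5

Outcome values over d=0..9: [4, 3, 4, 0, 1, 0, 0, 0, 1, -2]
Σy = 11, Σy² = 47, M = 10
μ = 11/10 = 11/10,  σ² = 47/10 − (11/10)² = 349/100
E[S_6] = 0 + 6·(11/10) = 33/5


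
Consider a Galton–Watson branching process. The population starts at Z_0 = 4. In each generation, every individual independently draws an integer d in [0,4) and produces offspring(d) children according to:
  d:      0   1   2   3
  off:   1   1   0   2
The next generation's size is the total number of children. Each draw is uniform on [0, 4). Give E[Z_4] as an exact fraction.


4

Outcome values over d=0..3: [1, 1, 0, 2]
Σy = 4, Σy² = 6, M = 4
μ = 4/4 = 1,  σ² = 6/4 − (1)² = 1/2
E[Z_0] = 4
E[Z_1] = 1·E[Z_0] = 4
E[Z_2] = 1·E[Z_1] = 4
E[Z_3] = 1·E[Z_2] = 4
E[Z_4] = 1·E[Z_3] = 4


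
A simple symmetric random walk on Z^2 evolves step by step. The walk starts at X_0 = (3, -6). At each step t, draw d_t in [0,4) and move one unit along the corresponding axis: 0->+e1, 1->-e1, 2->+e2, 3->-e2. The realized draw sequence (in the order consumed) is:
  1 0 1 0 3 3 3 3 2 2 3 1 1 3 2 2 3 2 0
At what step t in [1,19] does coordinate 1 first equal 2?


t=0: X=(3, -6), d=1 → -e1, X_1=(2, -6)
t=1: X=(2, -6), d=0 → +e1, X_2=(3, -6)
t=2: X=(3, -6), d=1 → -e1, X_3=(2, -6)
t=3: X=(2, -6), d=0 → +e1, X_4=(3, -6)
t=4: X=(3, -6), d=3 → -e2, X_5=(3, -7)
t=5: X=(3, -7), d=3 → -e2, X_6=(3, -8)
t=6: X=(3, -8), d=3 → -e2, X_7=(3, -9)
t=7: X=(3, -9), d=3 → -e2, X_8=(3, -10)
t=8: X=(3, -10), d=2 → +e2, X_9=(3, -9)
t=9: X=(3, -9), d=2 → +e2, X_10=(3, -8)
t=10: X=(3, -8), d=3 → -e2, X_11=(3, -9)
t=11: X=(3, -9), d=1 → -e1, X_12=(2, -9)
t=12: X=(2, -9), d=1 → -e1, X_13=(1, -9)
t=13: X=(1, -9), d=3 → -e2, X_14=(1, -10)
t=14: X=(1, -10), d=2 → +e2, X_15=(1, -9)
t=15: X=(1, -9), d=2 → +e2, X_16=(1, -8)
t=16: X=(1, -8), d=3 → -e2, X_17=(1, -9)
t=17: X=(1, -9), d=2 → +e2, X_18=(1, -8)
t=18: X=(1, -8), d=0 → +e1, X_19=(2, -8)

1


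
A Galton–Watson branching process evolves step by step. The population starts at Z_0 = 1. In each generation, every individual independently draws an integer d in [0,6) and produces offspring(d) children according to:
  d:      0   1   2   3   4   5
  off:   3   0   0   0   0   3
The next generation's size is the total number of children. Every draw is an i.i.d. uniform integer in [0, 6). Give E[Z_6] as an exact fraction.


1

Outcome values over d=0..5: [3, 0, 0, 0, 0, 3]
Σy = 6, Σy² = 18, M = 6
μ = 6/6 = 1,  σ² = 18/6 − (1)² = 2
E[Z_0] = 1
E[Z_1] = 1·E[Z_0] = 1
E[Z_2] = 1·E[Z_1] = 1
E[Z_3] = 1·E[Z_2] = 1
E[Z_4] = 1·E[Z_3] = 1
E[Z_5] = 1·E[Z_4] = 1
E[Z_6] = 1·E[Z_5] = 1


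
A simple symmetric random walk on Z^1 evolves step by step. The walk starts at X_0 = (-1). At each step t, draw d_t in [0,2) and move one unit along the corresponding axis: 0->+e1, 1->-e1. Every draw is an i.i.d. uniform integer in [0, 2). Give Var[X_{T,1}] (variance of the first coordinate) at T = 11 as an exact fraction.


11

Outcome values over d=0..1: [1, -1]
Σy = 0, Σy² = 2, M = 2
μ = 0/2 = 0,  σ² = 2/2 − (0)² = 1
Independent increments: Var[X_11] = 11·σ² = 11·(1) = 11


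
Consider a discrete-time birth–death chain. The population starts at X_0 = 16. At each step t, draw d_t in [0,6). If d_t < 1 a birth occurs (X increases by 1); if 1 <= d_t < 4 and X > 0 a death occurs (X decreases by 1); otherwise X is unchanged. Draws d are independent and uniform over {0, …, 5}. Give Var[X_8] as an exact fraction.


X can drop by at most 1 per step and X_0 = 16 > T = 8, so X_t >= 16 − t >= 8 > 0 for every t <= 8: the floor at 0 (the 'and X > 0' condition) never binds. Hence X_8 = X_0 + Σ_{t<8} Y_t with i.i.d. increments Y_t = y(d_t) ∈ {+1, −1, 0}.
Outcome values over d=0..5: [1, -1, -1, -1, 0, 0]
Σy = -2, Σy² = 4, M = 6
μ = -2/6 = -1/3,  σ² = 4/6 − (-1/3)² = 5/9
Independent increments: Var[X_8] = 8·σ² = 8·(5/9) = 40/9

40/9


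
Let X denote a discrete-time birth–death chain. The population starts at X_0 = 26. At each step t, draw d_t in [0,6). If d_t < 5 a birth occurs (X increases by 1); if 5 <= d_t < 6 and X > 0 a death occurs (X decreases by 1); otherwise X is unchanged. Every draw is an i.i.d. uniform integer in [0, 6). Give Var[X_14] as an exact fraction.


X can drop by at most 1 per step and X_0 = 26 > T = 14, so X_t >= 26 − t >= 12 > 0 for every t <= 14: the floor at 0 (the 'and X > 0' condition) never binds. Hence X_14 = X_0 + Σ_{t<14} Y_t with i.i.d. increments Y_t = y(d_t) ∈ {+1, −1, 0}.
Outcome values over d=0..5: [1, 1, 1, 1, 1, -1]
Σy = 4, Σy² = 6, M = 6
μ = 4/6 = 2/3,  σ² = 6/6 − (2/3)² = 5/9
Independent increments: Var[X_14] = 14·σ² = 14·(5/9) = 70/9

70/9


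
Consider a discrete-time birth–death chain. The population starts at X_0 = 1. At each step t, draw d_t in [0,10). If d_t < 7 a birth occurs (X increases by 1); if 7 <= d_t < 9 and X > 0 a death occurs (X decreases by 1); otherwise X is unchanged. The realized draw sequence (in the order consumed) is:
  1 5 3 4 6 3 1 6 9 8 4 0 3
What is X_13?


11

t=0: X=1, d=1 → birth, X_1=2
t=1: X=2, d=5 → birth, X_2=3
t=2: X=3, d=3 → birth, X_3=4
t=3: X=4, d=4 → birth, X_4=5
t=4: X=5, d=6 → birth, X_5=6
t=5: X=6, d=3 → birth, X_6=7
t=6: X=7, d=1 → birth, X_7=8
t=7: X=8, d=6 → birth, X_8=9
t=8: X=9, d=9 → hold, X_9=9
t=9: X=9, d=8 → death, X_10=8
t=10: X=8, d=4 → birth, X_11=9
t=11: X=9, d=0 → birth, X_12=10
t=12: X=10, d=3 → birth, X_13=11


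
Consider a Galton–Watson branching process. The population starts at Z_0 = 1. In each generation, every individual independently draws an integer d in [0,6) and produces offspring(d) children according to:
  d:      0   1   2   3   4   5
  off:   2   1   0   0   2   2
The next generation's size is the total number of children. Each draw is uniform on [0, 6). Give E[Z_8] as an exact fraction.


5764801/1679616

Outcome values over d=0..5: [2, 1, 0, 0, 2, 2]
Σy = 7, Σy² = 13, M = 6
μ = 7/6 = 7/6,  σ² = 13/6 − (7/6)² = 29/36
E[Z_0] = 1
E[Z_1] = 7/6·E[Z_0] = 7/6
E[Z_2] = 7/6·E[Z_1] = 49/36
E[Z_3] = 7/6·E[Z_2] = 343/216
E[Z_4] = 7/6·E[Z_3] = 2401/1296
E[Z_5] = 7/6·E[Z_4] = 16807/7776
E[Z_6] = 7/6·E[Z_5] = 117649/46656
E[Z_7] = 7/6·E[Z_6] = 823543/279936
E[Z_8] = 7/6·E[Z_7] = 5764801/1679616


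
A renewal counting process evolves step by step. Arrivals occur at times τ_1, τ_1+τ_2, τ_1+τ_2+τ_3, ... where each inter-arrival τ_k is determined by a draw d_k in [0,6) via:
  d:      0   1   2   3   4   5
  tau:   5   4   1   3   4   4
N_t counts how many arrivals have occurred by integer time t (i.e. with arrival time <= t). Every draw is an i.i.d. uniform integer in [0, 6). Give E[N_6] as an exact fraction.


Inter-arrival values over d=0..5: [5, 4, 1, 3, 4, 4]
Each d has probability 1/6, so the pmf of τ is: f(1) = 1/6, f(3) = 1/6, f(4) = 1/2, f(5) = 1/6
Renewal equation for m(n) = E[N_n]: condition on τ_1 = k (if k <= n, one arrival plus a fresh copy on the remaining n−k steps): m(n) = F(n) + Σ_{k<=n} f(k)·m(n−k), where F(n) = P(τ <= n) and m(0) = 0
m(1) = F(1) = 1/6
m(2) = F(2) + f(1)·m(1) = 1/6 + 1/6·1/6 = 7/36
m(3) = F(3) + f(1)·m(2) = 1/3 + 1/6·7/36 = 79/216
m(4) = F(4) + f(1)·m(3) + f(3)·m(1) = 5/6 + 1/6·79/216 + 1/6·1/6 = 1195/1296
m(5) = F(5) + f(1)·m(4) + f(3)·m(2) + f(4)·m(1) = 1 + 1/6·1195/1296 + 1/6·7/36 + 1/2·1/6 = 9871/7776
m(6) = F(6) + f(1)·m(5) + f(3)·m(3) + f(4)·m(2) + f(5)·m(1) = 1 + 1/6·9871/7776 + 1/6·79/216 + 1/2·7/36 + 1/6·1/6 = 65203/46656
E[N_6] = m(6) = 65203/46656

65203/46656


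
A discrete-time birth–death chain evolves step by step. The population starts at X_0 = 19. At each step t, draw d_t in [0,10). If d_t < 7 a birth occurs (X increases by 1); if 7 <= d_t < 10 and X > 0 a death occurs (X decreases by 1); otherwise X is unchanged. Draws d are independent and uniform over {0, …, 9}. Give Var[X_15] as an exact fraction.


X can drop by at most 1 per step and X_0 = 19 > T = 15, so X_t >= 19 − t >= 4 > 0 for every t <= 15: the floor at 0 (the 'and X > 0' condition) never binds. Hence X_15 = X_0 + Σ_{t<15} Y_t with i.i.d. increments Y_t = y(d_t) ∈ {+1, −1, 0}.
Outcome values over d=0..9: [1, 1, 1, 1, 1, 1, 1, -1, -1, -1]
Σy = 4, Σy² = 10, M = 10
μ = 4/10 = 2/5,  σ² = 10/10 − (2/5)² = 21/25
Independent increments: Var[X_15] = 15·σ² = 15·(21/25) = 63/5

63/5


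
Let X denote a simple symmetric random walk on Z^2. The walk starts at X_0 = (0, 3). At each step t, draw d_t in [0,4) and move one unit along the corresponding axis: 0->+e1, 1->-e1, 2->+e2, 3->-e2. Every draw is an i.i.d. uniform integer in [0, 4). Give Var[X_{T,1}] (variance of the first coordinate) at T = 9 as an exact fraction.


Outcome values over d=0..3: [1, -1, 0, 0]
Σy = 0, Σy² = 2, M = 4
μ = 0/4 = 0,  σ² = 2/4 − (0)² = 1/2
Independent increments: Var[X_9] = 9·σ² = 9·(1/2) = 9/2

9/2


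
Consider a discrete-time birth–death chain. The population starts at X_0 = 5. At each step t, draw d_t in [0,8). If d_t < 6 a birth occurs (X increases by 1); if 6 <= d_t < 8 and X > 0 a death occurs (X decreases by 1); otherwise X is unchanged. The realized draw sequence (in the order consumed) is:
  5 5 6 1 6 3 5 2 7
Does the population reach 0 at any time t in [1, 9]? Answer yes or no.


no

t=0: X=5, d=5 → birth, X_1=6
t=1: X=6, d=5 → birth, X_2=7
t=2: X=7, d=6 → death, X_3=6
t=3: X=6, d=1 → birth, X_4=7
t=4: X=7, d=6 → death, X_5=6
t=5: X=6, d=3 → birth, X_6=7
t=6: X=7, d=5 → birth, X_7=8
t=7: X=8, d=2 → birth, X_8=9
t=8: X=9, d=7 → death, X_9=8


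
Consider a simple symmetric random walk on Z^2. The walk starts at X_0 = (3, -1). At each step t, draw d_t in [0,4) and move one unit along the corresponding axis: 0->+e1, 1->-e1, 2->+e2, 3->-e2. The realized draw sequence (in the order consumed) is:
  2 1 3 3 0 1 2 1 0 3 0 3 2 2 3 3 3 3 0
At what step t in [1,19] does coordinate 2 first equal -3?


12

t=0: X=(3, -1), d=2 → +e2, X_1=(3, 0)
t=1: X=(3, 0), d=1 → -e1, X_2=(2, 0)
t=2: X=(2, 0), d=3 → -e2, X_3=(2, -1)
t=3: X=(2, -1), d=3 → -e2, X_4=(2, -2)
t=4: X=(2, -2), d=0 → +e1, X_5=(3, -2)
t=5: X=(3, -2), d=1 → -e1, X_6=(2, -2)
t=6: X=(2, -2), d=2 → +e2, X_7=(2, -1)
t=7: X=(2, -1), d=1 → -e1, X_8=(1, -1)
t=8: X=(1, -1), d=0 → +e1, X_9=(2, -1)
t=9: X=(2, -1), d=3 → -e2, X_10=(2, -2)
t=10: X=(2, -2), d=0 → +e1, X_11=(3, -2)
t=11: X=(3, -2), d=3 → -e2, X_12=(3, -3)
t=12: X=(3, -3), d=2 → +e2, X_13=(3, -2)
t=13: X=(3, -2), d=2 → +e2, X_14=(3, -1)
t=14: X=(3, -1), d=3 → -e2, X_15=(3, -2)
t=15: X=(3, -2), d=3 → -e2, X_16=(3, -3)
t=16: X=(3, -3), d=3 → -e2, X_17=(3, -4)
t=17: X=(3, -4), d=3 → -e2, X_18=(3, -5)
t=18: X=(3, -5), d=0 → +e1, X_19=(4, -5)


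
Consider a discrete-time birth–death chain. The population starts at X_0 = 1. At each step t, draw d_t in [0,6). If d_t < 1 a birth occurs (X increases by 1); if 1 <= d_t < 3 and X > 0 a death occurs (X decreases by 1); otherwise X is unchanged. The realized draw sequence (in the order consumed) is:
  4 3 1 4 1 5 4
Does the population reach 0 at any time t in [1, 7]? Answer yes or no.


t=0: X=1, d=4 → hold, X_1=1
t=1: X=1, d=3 → hold, X_2=1
t=2: X=1, d=1 → death, X_3=0
t=3: X=0, d=4 → hold, X_4=0
t=4: X=0, d=1 → hold, X_5=0
t=5: X=0, d=5 → hold, X_6=0
t=6: X=0, d=4 → hold, X_7=0

yes


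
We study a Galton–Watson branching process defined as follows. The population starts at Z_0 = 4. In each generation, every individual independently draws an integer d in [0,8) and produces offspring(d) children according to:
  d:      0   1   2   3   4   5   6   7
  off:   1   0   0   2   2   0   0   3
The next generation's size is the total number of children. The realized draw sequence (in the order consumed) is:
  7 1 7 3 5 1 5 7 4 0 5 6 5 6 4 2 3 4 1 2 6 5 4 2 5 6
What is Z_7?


0

gen 0: Z_0=4, draws=[7, 1, 7, 3], offspring=[3, 0, 3, 2], Z_1=8
gen 1: Z_1=8, draws=[5, 1, 5, 7, 4, 0, 5, 6], offspring=[0, 0, 0, 3, 2, 1, 0, 0], Z_2=6
gen 2: Z_2=6, draws=[5, 6, 4, 2, 3, 4], offspring=[0, 0, 2, 0, 2, 2], Z_3=6
gen 3: Z_3=6, draws=[1, 2, 6, 5, 4, 2], offspring=[0, 0, 0, 0, 2, 0], Z_4=2
gen 4: Z_4=2, draws=[5, 6], offspring=[0, 0], Z_5=0
gen 5: Z_5=0, draws=[], offspring=[], Z_6=0
gen 6: Z_6=0, draws=[], offspring=[], Z_7=0


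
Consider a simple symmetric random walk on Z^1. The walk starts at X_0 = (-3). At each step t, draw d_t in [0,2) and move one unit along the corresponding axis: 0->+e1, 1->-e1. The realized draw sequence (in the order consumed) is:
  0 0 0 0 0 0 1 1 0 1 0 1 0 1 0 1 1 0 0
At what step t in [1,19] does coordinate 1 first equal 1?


4

t=0: X=(-3), d=0 → +e1, X_1=(-2)
t=1: X=(-2), d=0 → +e1, X_2=(-1)
t=2: X=(-1), d=0 → +e1, X_3=(0)
t=3: X=(0), d=0 → +e1, X_4=(1)
t=4: X=(1), d=0 → +e1, X_5=(2)
t=5: X=(2), d=0 → +e1, X_6=(3)
t=6: X=(3), d=1 → -e1, X_7=(2)
t=7: X=(2), d=1 → -e1, X_8=(1)
t=8: X=(1), d=0 → +e1, X_9=(2)
t=9: X=(2), d=1 → -e1, X_10=(1)
t=10: X=(1), d=0 → +e1, X_11=(2)
t=11: X=(2), d=1 → -e1, X_12=(1)
t=12: X=(1), d=0 → +e1, X_13=(2)
t=13: X=(2), d=1 → -e1, X_14=(1)
t=14: X=(1), d=0 → +e1, X_15=(2)
t=15: X=(2), d=1 → -e1, X_16=(1)
t=16: X=(1), d=1 → -e1, X_17=(0)
t=17: X=(0), d=0 → +e1, X_18=(1)
t=18: X=(1), d=0 → +e1, X_19=(2)


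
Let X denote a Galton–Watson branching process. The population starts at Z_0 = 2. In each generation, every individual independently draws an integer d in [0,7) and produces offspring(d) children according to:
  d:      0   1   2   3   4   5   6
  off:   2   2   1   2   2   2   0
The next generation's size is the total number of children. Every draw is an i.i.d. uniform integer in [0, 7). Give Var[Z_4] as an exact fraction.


211788720/5764801

Outcome values over d=0..6: [2, 2, 1, 2, 2, 2, 0]
Σy = 11, Σy² = 21, M = 7
μ = 11/7 = 11/7,  σ² = 21/7 − (11/7)² = 26/49
V_0 = 0, E_0 = 2
V_1 = 26/49·E_0 + (11/7)²·V_0 = 52/49;  E_1 = 22/7
V_2 = 26/49·E_1 + (11/7)²·V_1 = 10296/2401;  E_2 = 242/49
V_3 = 26/49·E_2 + (11/7)²·V_2 = 1554124/117649;  E_3 = 2662/343
V_4 = 26/49·E_3 + (11/7)²·V_3 = 211788720/5764801;  E_4 = 29282/2401
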